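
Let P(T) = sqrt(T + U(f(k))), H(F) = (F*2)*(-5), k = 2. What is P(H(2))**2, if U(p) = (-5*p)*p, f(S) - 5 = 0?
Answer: -145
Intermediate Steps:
f(S) = 5 (f(S) = 5 + 0 = 5)
U(p) = -5*p**2
H(F) = -10*F (H(F) = (2*F)*(-5) = -10*F)
P(T) = sqrt(-125 + T) (P(T) = sqrt(T - 5*5**2) = sqrt(T - 5*25) = sqrt(T - 125) = sqrt(-125 + T))
P(H(2))**2 = (sqrt(-125 - 10*2))**2 = (sqrt(-125 - 20))**2 = (sqrt(-145))**2 = (I*sqrt(145))**2 = -145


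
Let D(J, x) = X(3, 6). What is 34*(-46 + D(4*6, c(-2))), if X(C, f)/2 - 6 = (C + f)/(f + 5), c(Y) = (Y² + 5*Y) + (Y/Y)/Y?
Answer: -12104/11 ≈ -1100.4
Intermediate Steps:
c(Y) = 1/Y + Y² + 5*Y (c(Y) = (Y² + 5*Y) + 1/Y = 1/Y + Y² + 5*Y)
X(C, f) = 12 + 2*(C + f)/(5 + f) (X(C, f) = 12 + 2*((C + f)/(f + 5)) = 12 + 2*((C + f)/(5 + f)) = 12 + 2*(C + f)/(5 + f))
D(J, x) = 150/11 (D(J, x) = 2*(30 + 3 + 7*6)/(5 + 6) = 2*(30 + 3 + 42)/11 = 2*(1/11)*75 = 150/11)
34*(-46 + D(4*6, c(-2))) = 34*(-46 + 150/11) = 34*(-356/11) = -12104/11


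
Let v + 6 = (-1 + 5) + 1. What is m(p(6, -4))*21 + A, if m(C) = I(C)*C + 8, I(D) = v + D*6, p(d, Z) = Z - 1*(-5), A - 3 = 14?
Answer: 290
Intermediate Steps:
A = 17 (A = 3 + 14 = 17)
v = -1 (v = -6 + ((-1 + 5) + 1) = -6 + (4 + 1) = -6 + 5 = -1)
p(d, Z) = 5 + Z (p(d, Z) = Z + 5 = 5 + Z)
I(D) = -1 + 6*D (I(D) = -1 + D*6 = -1 + 6*D)
m(C) = 8 + C*(-1 + 6*C) (m(C) = (-1 + 6*C)*C + 8 = C*(-1 + 6*C) + 8 = 8 + C*(-1 + 6*C))
m(p(6, -4))*21 + A = (8 + (5 - 4)*(-1 + 6*(5 - 4)))*21 + 17 = (8 + 1*(-1 + 6*1))*21 + 17 = (8 + 1*(-1 + 6))*21 + 17 = (8 + 1*5)*21 + 17 = (8 + 5)*21 + 17 = 13*21 + 17 = 273 + 17 = 290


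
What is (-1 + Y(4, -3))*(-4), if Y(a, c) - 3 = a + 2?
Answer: -32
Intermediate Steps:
Y(a, c) = 5 + a (Y(a, c) = 3 + (a + 2) = 3 + (2 + a) = 5 + a)
(-1 + Y(4, -3))*(-4) = (-1 + (5 + 4))*(-4) = (-1 + 9)*(-4) = 8*(-4) = -32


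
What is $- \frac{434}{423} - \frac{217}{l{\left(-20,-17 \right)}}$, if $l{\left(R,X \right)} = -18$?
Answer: $\frac{9331}{846} \approx 11.03$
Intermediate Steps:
$- \frac{434}{423} - \frac{217}{l{\left(-20,-17 \right)}} = - \frac{434}{423} - \frac{217}{-18} = \left(-434\right) \frac{1}{423} - - \frac{217}{18} = - \frac{434}{423} + \frac{217}{18} = \frac{9331}{846}$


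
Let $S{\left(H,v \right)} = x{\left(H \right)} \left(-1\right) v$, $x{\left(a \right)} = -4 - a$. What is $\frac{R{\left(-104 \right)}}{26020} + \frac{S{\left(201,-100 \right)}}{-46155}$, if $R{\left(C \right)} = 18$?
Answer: $\frac{53424079}{120095310} \approx 0.44485$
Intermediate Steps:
$S{\left(H,v \right)} = v \left(4 + H\right)$ ($S{\left(H,v \right)} = \left(-4 - H\right) \left(-1\right) v = \left(4 + H\right) v = v \left(4 + H\right)$)
$\frac{R{\left(-104 \right)}}{26020} + \frac{S{\left(201,-100 \right)}}{-46155} = \frac{18}{26020} + \frac{\left(-100\right) \left(4 + 201\right)}{-46155} = 18 \cdot \frac{1}{26020} + \left(-100\right) 205 \left(- \frac{1}{46155}\right) = \frac{9}{13010} - - \frac{4100}{9231} = \frac{9}{13010} + \frac{4100}{9231} = \frac{53424079}{120095310}$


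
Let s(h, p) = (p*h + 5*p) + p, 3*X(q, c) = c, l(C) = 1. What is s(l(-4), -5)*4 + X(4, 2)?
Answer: -418/3 ≈ -139.33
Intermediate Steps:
X(q, c) = c/3
s(h, p) = 6*p + h*p (s(h, p) = (h*p + 5*p) + p = (5*p + h*p) + p = 6*p + h*p)
s(l(-4), -5)*4 + X(4, 2) = -5*(6 + 1)*4 + (⅓)*2 = -5*7*4 + ⅔ = -35*4 + ⅔ = -140 + ⅔ = -418/3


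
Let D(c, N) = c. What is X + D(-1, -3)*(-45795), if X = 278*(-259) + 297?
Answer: -25910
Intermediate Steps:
X = -71705 (X = -72002 + 297 = -71705)
X + D(-1, -3)*(-45795) = -71705 - 1*(-45795) = -71705 + 45795 = -25910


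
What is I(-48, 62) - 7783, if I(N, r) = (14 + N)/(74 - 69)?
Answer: -38949/5 ≈ -7789.8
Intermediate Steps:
I(N, r) = 14/5 + N/5 (I(N, r) = (14 + N)/5 = (14 + N)*(⅕) = 14/5 + N/5)
I(-48, 62) - 7783 = (14/5 + (⅕)*(-48)) - 7783 = (14/5 - 48/5) - 7783 = -34/5 - 7783 = -38949/5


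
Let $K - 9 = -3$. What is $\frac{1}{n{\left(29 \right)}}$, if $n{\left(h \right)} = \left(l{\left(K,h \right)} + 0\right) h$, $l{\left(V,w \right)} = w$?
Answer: $\frac{1}{841} \approx 0.0011891$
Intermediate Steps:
$K = 6$ ($K = 9 - 3 = 6$)
$n{\left(h \right)} = h^{2}$ ($n{\left(h \right)} = \left(h + 0\right) h = h h = h^{2}$)
$\frac{1}{n{\left(29 \right)}} = \frac{1}{29^{2}} = \frac{1}{841}$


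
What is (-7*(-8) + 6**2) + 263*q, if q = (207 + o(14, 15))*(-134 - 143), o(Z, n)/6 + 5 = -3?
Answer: -11583217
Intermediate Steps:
o(Z, n) = -48 (o(Z, n) = -30 + 6*(-3) = -30 - 18 = -48)
q = -44043 (q = (207 - 48)*(-134 - 143) = 159*(-277) = -44043)
(-7*(-8) + 6**2) + 263*q = (-7*(-8) + 6**2) + 263*(-44043) = (56 + 36) - 11583309 = 92 - 11583309 = -11583217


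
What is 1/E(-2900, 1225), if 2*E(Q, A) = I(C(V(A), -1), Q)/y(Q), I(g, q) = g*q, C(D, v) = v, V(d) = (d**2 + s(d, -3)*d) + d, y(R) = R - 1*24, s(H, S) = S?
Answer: -1462/725 ≈ -2.0166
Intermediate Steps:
y(R) = -24 + R (y(R) = R - 24 = -24 + R)
V(d) = d**2 - 2*d (V(d) = (d**2 - 3*d) + d = d**2 - 2*d)
E(Q, A) = -Q/(2*(-24 + Q)) (E(Q, A) = ((-Q)/(-24 + Q))/2 = (-Q/(-24 + Q))/2 = -Q/(2*(-24 + Q)))
1/E(-2900, 1225) = 1/(-1*(-2900)/(-48 + 2*(-2900))) = 1/(-1*(-2900)/(-48 - 5800)) = 1/(-1*(-2900)/(-5848)) = 1/(-1*(-2900)*(-1/5848)) = 1/(-725/1462) = -1462/725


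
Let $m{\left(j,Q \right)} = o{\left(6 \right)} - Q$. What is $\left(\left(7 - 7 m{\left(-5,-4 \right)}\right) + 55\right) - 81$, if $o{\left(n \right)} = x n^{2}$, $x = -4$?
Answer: $961$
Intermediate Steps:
$o{\left(n \right)} = - 4 n^{2}$
$m{\left(j,Q \right)} = -144 - Q$ ($m{\left(j,Q \right)} = - 4 \cdot 6^{2} - Q = \left(-4\right) 36 - Q = -144 - Q$)
$\left(\left(7 - 7 m{\left(-5,-4 \right)}\right) + 55\right) - 81 = \left(\left(7 - 7 \left(-144 - -4\right)\right) + 55\right) - 81 = \left(\left(7 - 7 \left(-144 + 4\right)\right) + 55\right) - 81 = \left(\left(7 - -980\right) + 55\right) - 81 = \left(\left(7 + 980\right) + 55\right) - 81 = \left(987 + 55\right) - 81 = 1042 - 81 = 961$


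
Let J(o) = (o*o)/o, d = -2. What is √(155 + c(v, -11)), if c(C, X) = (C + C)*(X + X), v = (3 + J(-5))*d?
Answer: I*√21 ≈ 4.5826*I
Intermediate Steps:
J(o) = o (J(o) = o²/o = o)
v = 4 (v = (3 - 5)*(-2) = -2*(-2) = 4)
c(C, X) = 4*C*X (c(C, X) = (2*C)*(2*X) = 4*C*X)
√(155 + c(v, -11)) = √(155 + 4*4*(-11)) = √(155 - 176) = √(-21) = I*√21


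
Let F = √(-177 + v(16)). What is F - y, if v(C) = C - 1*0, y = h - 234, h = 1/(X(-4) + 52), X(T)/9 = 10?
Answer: 33227/142 + I*√161 ≈ 233.99 + 12.689*I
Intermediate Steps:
X(T) = 90 (X(T) = 9*10 = 90)
h = 1/142 (h = 1/(90 + 52) = 1/142 ≈ 0.0070423)
y = -33227/142 (y = 1/142 - 234 = -33227/142 ≈ -233.99)
v(C) = C (v(C) = C + 0 = C)
F = I*√161 (F = √(-177 + 16) = √(-161) = I*√161 ≈ 12.689*I)
F - y = I*√161 - 1*(-33227/142) = I*√161 + 33227/142 = 33227/142 + I*√161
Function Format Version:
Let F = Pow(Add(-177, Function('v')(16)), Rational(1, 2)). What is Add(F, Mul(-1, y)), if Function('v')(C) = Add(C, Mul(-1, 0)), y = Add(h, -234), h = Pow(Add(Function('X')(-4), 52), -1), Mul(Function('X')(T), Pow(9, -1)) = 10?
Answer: Add(Rational(33227, 142), Mul(I, Pow(161, Rational(1, 2)))) ≈ Add(233.99, Mul(12.689, I))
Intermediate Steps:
Function('X')(T) = 90 (Function('X')(T) = Mul(9, 10) = 90)
h = Rational(1, 142) (h = Pow(Add(90, 52), -1) = Pow(142, -1) = Rational(1, 142) ≈ 0.0070423)
y = Rational(-33227, 142) (y = Add(Rational(1, 142), -234) = Rational(-33227, 142) ≈ -233.99)
Function('v')(C) = C (Function('v')(C) = Add(C, 0) = C)
F = Mul(I, Pow(161, Rational(1, 2))) (F = Pow(Add(-177, 16), Rational(1, 2)) = Pow(-161, Rational(1, 2)) = Mul(I, Pow(161, Rational(1, 2))) ≈ Mul(12.689, I))
Add(F, Mul(-1, y)) = Add(Mul(I, Pow(161, Rational(1, 2))), Mul(-1, Rational(-33227, 142))) = Add(Mul(I, Pow(161, Rational(1, 2))), Rational(33227, 142)) = Add(Rational(33227, 142), Mul(I, Pow(161, Rational(1, 2))))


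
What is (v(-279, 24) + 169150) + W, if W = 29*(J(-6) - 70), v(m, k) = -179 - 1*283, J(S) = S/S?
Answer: 166687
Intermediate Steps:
J(S) = 1
v(m, k) = -462 (v(m, k) = -179 - 283 = -462)
W = -2001 (W = 29*(1 - 70) = 29*(-69) = -2001)
(v(-279, 24) + 169150) + W = (-462 + 169150) - 2001 = 168688 - 2001 = 166687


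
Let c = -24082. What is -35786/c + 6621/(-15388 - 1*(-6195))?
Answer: 84766888/110692913 ≈ 0.76578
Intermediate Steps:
-35786/c + 6621/(-15388 - 1*(-6195)) = -35786/(-24082) + 6621/(-15388 - 1*(-6195)) = -35786*(-1/24082) + 6621/(-15388 + 6195) = 17893/12041 + 6621/(-9193) = 17893/12041 + 6621*(-1/9193) = 17893/12041 - 6621/9193 = 84766888/110692913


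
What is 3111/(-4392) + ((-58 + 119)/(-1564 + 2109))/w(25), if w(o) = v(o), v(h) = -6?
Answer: -9509/13080 ≈ -0.72699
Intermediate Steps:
w(o) = -6
3111/(-4392) + ((-58 + 119)/(-1564 + 2109))/w(25) = 3111/(-4392) + ((-58 + 119)/(-1564 + 2109))/(-6) = 3111*(-1/4392) + (61/545)*(-1/6) = -17/24 + (61*(1/545))*(-1/6) = -17/24 + (61/545)*(-1/6) = -17/24 - 61/3270 = -9509/13080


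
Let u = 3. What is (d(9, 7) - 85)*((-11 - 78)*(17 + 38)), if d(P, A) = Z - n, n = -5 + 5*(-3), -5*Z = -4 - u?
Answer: 311322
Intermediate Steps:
Z = 7/5 (Z = -(-4 - 1*3)/5 = -(-4 - 3)/5 = -1/5*(-7) = 7/5 ≈ 1.4000)
n = -20 (n = -5 - 15 = -20)
d(P, A) = 107/5 (d(P, A) = 7/5 - 1*(-20) = 7/5 + 20 = 107/5)
(d(9, 7) - 85)*((-11 - 78)*(17 + 38)) = (107/5 - 85)*((-11 - 78)*(17 + 38)) = -(-28302)*55/5 = -318/5*(-4895) = 311322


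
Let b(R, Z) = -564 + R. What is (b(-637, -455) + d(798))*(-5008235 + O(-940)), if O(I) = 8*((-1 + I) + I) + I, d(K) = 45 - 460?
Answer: 8119144368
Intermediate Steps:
d(K) = -415
O(I) = -8 + 17*I (O(I) = 8*(-1 + 2*I) + I = (-8 + 16*I) + I = -8 + 17*I)
(b(-637, -455) + d(798))*(-5008235 + O(-940)) = ((-564 - 637) - 415)*(-5008235 + (-8 + 17*(-940))) = (-1201 - 415)*(-5008235 + (-8 - 15980)) = -1616*(-5008235 - 15988) = -1616*(-5024223) = 8119144368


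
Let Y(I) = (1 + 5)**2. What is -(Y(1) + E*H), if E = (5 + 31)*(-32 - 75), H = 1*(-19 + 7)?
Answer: -46260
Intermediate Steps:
H = -12 (H = 1*(-12) = -12)
Y(I) = 36 (Y(I) = 6**2 = 36)
E = -3852 (E = 36*(-107) = -3852)
-(Y(1) + E*H) = -(36 - 3852*(-12)) = -(36 + 46224) = -1*46260 = -46260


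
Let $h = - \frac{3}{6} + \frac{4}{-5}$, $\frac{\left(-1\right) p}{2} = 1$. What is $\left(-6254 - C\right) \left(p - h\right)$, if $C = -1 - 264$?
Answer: $\frac{41923}{10} \approx 4192.3$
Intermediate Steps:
$p = -2$ ($p = \left(-2\right) 1 = -2$)
$C = -265$ ($C = -1 - 264 = -265$)
$h = - \frac{13}{10}$ ($h = \left(-3\right) \frac{1}{6} + 4 \left(- \frac{1}{5}\right) = - \frac{1}{2} - \frac{4}{5} = - \frac{13}{10} \approx -1.3$)
$\left(-6254 - C\right) \left(p - h\right) = \left(-6254 - -265\right) \left(-2 - - \frac{13}{10}\right) = \left(-6254 + 265\right) \left(-2 + \frac{13}{10}\right) = \left(-5989\right) \left(- \frac{7}{10}\right) = \frac{41923}{10}$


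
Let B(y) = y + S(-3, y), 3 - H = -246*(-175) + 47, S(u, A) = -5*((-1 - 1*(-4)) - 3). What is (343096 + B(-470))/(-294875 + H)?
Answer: -342626/337969 ≈ -1.0138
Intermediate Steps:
S(u, A) = 0 (S(u, A) = -5*((-1 + 4) - 3) = -5*(3 - 3) = -5*0 = 0)
H = -43094 (H = 3 - (-246*(-175) + 47) = 3 - (43050 + 47) = 3 - 1*43097 = 3 - 43097 = -43094)
B(y) = y (B(y) = y + 0 = y)
(343096 + B(-470))/(-294875 + H) = (343096 - 470)/(-294875 - 43094) = 342626/(-337969) = 342626*(-1/337969) = -342626/337969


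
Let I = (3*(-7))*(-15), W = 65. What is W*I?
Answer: 20475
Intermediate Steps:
I = 315 (I = -21*(-15) = 315)
W*I = 65*315 = 20475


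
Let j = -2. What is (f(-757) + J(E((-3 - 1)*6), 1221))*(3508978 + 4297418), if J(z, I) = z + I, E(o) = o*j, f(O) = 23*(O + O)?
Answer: -261928004988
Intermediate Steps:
f(O) = 46*O (f(O) = 23*(2*O) = 46*O)
E(o) = -2*o (E(o) = o*(-2) = -2*o)
J(z, I) = I + z
(f(-757) + J(E((-3 - 1)*6), 1221))*(3508978 + 4297418) = (46*(-757) + (1221 - 2*(-3 - 1)*6))*(3508978 + 4297418) = (-34822 + (1221 - (-8)*6))*7806396 = (-34822 + (1221 - 2*(-24)))*7806396 = (-34822 + (1221 + 48))*7806396 = (-34822 + 1269)*7806396 = -33553*7806396 = -261928004988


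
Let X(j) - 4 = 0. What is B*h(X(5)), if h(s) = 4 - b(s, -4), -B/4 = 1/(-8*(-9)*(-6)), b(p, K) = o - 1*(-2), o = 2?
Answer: 0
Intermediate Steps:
X(j) = 4 (X(j) = 4 + 0 = 4)
b(p, K) = 4 (b(p, K) = 2 - 1*(-2) = 2 + 2 = 4)
B = 1/108 (B = -4/(-8*(-9)*(-6)) = -4/(72*(-6)) = -4/(-432) = -4*(-1/432) = 1/108 ≈ 0.0092593)
h(s) = 0 (h(s) = 4 - 1*4 = 4 - 4 = 0)
B*h(X(5)) = (1/108)*0 = 0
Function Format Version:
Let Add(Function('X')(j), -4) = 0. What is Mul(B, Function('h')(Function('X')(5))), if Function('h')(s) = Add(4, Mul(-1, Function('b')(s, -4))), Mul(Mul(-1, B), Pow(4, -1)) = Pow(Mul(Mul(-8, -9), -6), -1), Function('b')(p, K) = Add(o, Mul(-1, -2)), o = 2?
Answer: 0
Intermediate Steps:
Function('X')(j) = 4 (Function('X')(j) = Add(4, 0) = 4)
Function('b')(p, K) = 4 (Function('b')(p, K) = Add(2, Mul(-1, -2)) = Add(2, 2) = 4)
B = Rational(1, 108) (B = Mul(-4, Pow(Mul(Mul(-8, -9), -6), -1)) = Mul(-4, Pow(Mul(72, -6), -1)) = Mul(-4, Pow(-432, -1)) = Mul(-4, Rational(-1, 432)) = Rational(1, 108) ≈ 0.0092593)
Function('h')(s) = 0 (Function('h')(s) = Add(4, Mul(-1, 4)) = Add(4, -4) = 0)
Mul(B, Function('h')(Function('X')(5))) = Mul(Rational(1, 108), 0) = 0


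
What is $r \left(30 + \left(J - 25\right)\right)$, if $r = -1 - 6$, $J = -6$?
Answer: $7$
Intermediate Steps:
$r = -7$ ($r = -1 - 6 = -7$)
$r \left(30 + \left(J - 25\right)\right) = - 7 \left(30 - 31\right) = \left(-7\right) \left(-1\right) = 7$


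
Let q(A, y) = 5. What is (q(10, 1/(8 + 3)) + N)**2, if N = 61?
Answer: 4356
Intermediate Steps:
(q(10, 1/(8 + 3)) + N)**2 = (5 + 61)**2 = 66**2 = 4356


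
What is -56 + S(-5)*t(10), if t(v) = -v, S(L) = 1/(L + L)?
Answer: -55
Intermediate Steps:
S(L) = 1/(2*L)
-56 + S(-5)*t(10) = -56 + ((1/2)/(-5))*(-1*10) = -56 + ((1/2)*(-1/5))*(-10) = -56 - 1/10*(-10) = -56 + 1 = -55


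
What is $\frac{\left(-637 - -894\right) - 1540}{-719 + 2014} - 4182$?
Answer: $- \frac{5416973}{1295} \approx -4183.0$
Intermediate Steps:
$\frac{\left(-637 - -894\right) - 1540}{-719 + 2014} - 4182 = \frac{\left(-637 + 894\right) - 1540}{1295} - 4182 = \left(257 - 1540\right) \frac{1}{1295} - 4182 = \left(-1283\right) \frac{1}{1295} - 4182 = - \frac{1283}{1295} - 4182 = - \frac{5416973}{1295}$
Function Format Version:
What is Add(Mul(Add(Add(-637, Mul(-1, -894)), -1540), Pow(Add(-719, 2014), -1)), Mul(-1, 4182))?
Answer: Rational(-5416973, 1295) ≈ -4183.0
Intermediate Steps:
Add(Mul(Add(Add(-637, Mul(-1, -894)), -1540), Pow(Add(-719, 2014), -1)), Mul(-1, 4182)) = Add(Mul(Add(Add(-637, 894), -1540), Pow(1295, -1)), -4182) = Add(Mul(Add(257, -1540), Rational(1, 1295)), -4182) = Add(Mul(-1283, Rational(1, 1295)), -4182) = Add(Rational(-1283, 1295), -4182) = Rational(-5416973, 1295)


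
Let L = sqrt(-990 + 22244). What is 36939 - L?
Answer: 36939 - sqrt(21254) ≈ 36793.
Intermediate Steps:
L = sqrt(21254) ≈ 145.79
36939 - L = 36939 - sqrt(21254)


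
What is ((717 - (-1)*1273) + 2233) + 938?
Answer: 5161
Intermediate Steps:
((717 - (-1)*1273) + 2233) + 938 = ((717 - 1*(-1273)) + 2233) + 938 = ((717 + 1273) + 2233) + 938 = (1990 + 2233) + 938 = 4223 + 938 = 5161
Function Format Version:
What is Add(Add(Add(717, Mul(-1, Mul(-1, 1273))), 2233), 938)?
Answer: 5161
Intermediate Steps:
Add(Add(Add(717, Mul(-1, Mul(-1, 1273))), 2233), 938) = Add(Add(Add(717, Mul(-1, -1273)), 2233), 938) = Add(Add(Add(717, 1273), 2233), 938) = Add(Add(1990, 2233), 938) = Add(4223, 938) = 5161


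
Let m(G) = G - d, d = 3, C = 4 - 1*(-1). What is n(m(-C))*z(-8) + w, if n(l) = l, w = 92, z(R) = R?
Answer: 156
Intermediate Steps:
C = 5 (C = 4 + 1 = 5)
m(G) = -3 + G (m(G) = G - 1*3 = G - 3 = -3 + G)
n(m(-C))*z(-8) + w = (-3 - 1*5)*(-8) + 92 = (-3 - 5)*(-8) + 92 = -8*(-8) + 92 = 64 + 92 = 156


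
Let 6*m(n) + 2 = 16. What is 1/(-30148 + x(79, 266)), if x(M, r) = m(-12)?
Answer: -3/90437 ≈ -3.3172e-5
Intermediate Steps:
m(n) = 7/3 (m(n) = -⅓ + (⅙)*16 = -⅓ + 8/3 = 7/3)
x(M, r) = 7/3
1/(-30148 + x(79, 266)) = 1/(-30148 + 7/3) = 1/(-90437/3) = -3/90437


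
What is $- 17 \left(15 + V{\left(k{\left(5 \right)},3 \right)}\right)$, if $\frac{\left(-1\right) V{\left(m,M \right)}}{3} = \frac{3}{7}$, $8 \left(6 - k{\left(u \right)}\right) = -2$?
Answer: $- \frac{1632}{7} \approx -233.14$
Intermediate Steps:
$k{\left(u \right)} = \frac{25}{4}$ ($k{\left(u \right)} = 6 - - \frac{1}{4} = 6 + \frac{1}{4} = \frac{25}{4}$)
$V{\left(m,M \right)} = - \frac{9}{7}$ ($V{\left(m,M \right)} = - 3 \cdot \frac{3}{7} = - 3 \cdot 3 \cdot \frac{1}{7} = \left(-3\right) \frac{3}{7} = - \frac{9}{7}$)
$- 17 \left(15 + V{\left(k{\left(5 \right)},3 \right)}\right) = - 17 \left(15 - \frac{9}{7}\right) = \left(-17\right) \frac{96}{7} = - \frac{1632}{7}$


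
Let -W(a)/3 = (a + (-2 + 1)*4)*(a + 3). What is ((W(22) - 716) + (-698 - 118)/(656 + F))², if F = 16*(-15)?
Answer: 2890890289/676 ≈ 4.2765e+6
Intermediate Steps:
F = -240
W(a) = -3*(-4 + a)*(3 + a) (W(a) = -3*(a + (-2 + 1)*4)*(a + 3) = -3*(a - 1*4)*(3 + a) = -3*(a - 4)*(3 + a) = -3*(-4 + a)*(3 + a))
((W(22) - 716) + (-698 - 118)/(656 + F))² = (((36 - 3*22² + 3*22) - 716) + (-698 - 118)/(656 - 240))² = (((36 - 3*484 + 66) - 716) - 816/416)² = (((36 - 1452 + 66) - 716) - 816*1/416)² = ((-1350 - 716) - 51/26)² = (-2066 - 51/26)² = (-53767/26)² = 2890890289/676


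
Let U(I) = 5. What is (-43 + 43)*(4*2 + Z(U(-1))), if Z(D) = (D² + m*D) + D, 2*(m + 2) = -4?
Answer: 0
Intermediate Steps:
m = -4 (m = -2 + (½)*(-4) = -2 - 2 = -4)
Z(D) = D² - 3*D (Z(D) = (D² - 4*D) + D = D² - 3*D)
(-43 + 43)*(4*2 + Z(U(-1))) = (-43 + 43)*(4*2 + 5*(-3 + 5)) = 0*(8 + 5*2) = 0*(8 + 10) = 0*18 = 0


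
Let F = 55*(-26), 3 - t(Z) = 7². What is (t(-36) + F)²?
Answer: 2178576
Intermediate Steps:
t(Z) = -46 (t(Z) = 3 - 1*7² = 3 - 1*49 = 3 - 49 = -46)
F = -1430
(t(-36) + F)² = (-46 - 1430)² = (-1476)² = 2178576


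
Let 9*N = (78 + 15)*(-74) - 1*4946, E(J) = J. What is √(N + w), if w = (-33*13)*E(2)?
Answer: 5*I*√782/3 ≈ 46.607*I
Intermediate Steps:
N = -11828/9 (N = ((78 + 15)*(-74) - 1*4946)/9 = (93*(-74) - 4946)/9 = (-6882 - 4946)/9 = (⅑)*(-11828) = -11828/9 ≈ -1314.2)
w = -858 (w = -33*13*2 = -429*2 = -858)
√(N + w) = √(-11828/9 - 858) = √(-19550/9) = 5*I*√782/3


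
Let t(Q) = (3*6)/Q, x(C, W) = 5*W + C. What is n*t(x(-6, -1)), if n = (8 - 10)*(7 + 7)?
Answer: 504/11 ≈ 45.818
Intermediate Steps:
n = -28 (n = -2*14 = -28)
x(C, W) = C + 5*W
t(Q) = 18/Q
n*t(x(-6, -1)) = -504/(-6 + 5*(-1)) = -504/(-6 - 5) = -504/(-11) = -504*(-1)/11 = -28*(-18/11) = 504/11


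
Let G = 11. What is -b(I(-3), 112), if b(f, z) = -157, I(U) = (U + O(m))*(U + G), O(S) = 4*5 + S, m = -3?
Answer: 157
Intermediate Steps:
O(S) = 20 + S
I(U) = (11 + U)*(17 + U) (I(U) = (U + (20 - 3))*(U + 11) = (U + 17)*(11 + U) = (17 + U)*(11 + U) = (11 + U)*(17 + U))
-b(I(-3), 112) = -1*(-157) = 157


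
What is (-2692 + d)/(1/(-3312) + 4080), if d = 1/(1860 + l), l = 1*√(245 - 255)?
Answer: 3312*(-2692*√10 + 5007119*I)/(13512959*(√10 - 1860*I)) ≈ -0.6598 - 2.2419e-10*I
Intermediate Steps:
l = I*√10 (l = 1*√(-10) = 1*(I*√10) = I*√10 ≈ 3.1623*I)
d = 1/(1860 + I*√10) ≈ 0.00053763 - 9.14e-7*I
(-2692 + d)/(1/(-3312) + 4080) = (-2692 + (186/345961 - I*√10/3459610))/(1/(-3312) + 4080) = (-931326826/345961 - I*√10/3459610)/(-1/3312 + 4080) = (-931326826/345961 - I*√10/3459610)/(13512959/3312) = (-931326826/345961 - I*√10/3459610)*(3312/13512959) = -3084554447712/4674956808599 - 1656*I*√10/23374784042995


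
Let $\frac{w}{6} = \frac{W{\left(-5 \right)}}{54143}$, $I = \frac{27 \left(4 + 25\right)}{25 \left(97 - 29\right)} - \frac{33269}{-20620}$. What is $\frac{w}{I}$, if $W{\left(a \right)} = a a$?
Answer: $\frac{131452500}{98408638367} \approx 0.0013358$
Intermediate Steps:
$W{\left(a \right)} = a^{2}$
$I = \frac{1817569}{876350}$ ($I = \frac{27 \cdot 29}{25 \cdot 68} - - \frac{33269}{20620} = \frac{783}{1700} + \frac{33269}{20620} = \frac{1817569}{876350} \approx 2.074$)
$w = \frac{150}{54143}$ ($w = 6 \frac{\left(-5\right)^{2}}{54143} = 6 \cdot 25 \cdot \frac{1}{54143} = 6 \cdot \frac{25}{54143} = \frac{150}{54143} \approx 0.0027704$)
$\frac{w}{I} = \frac{150}{54143 \cdot \frac{1817569}{876350}} = \frac{150}{54143} \cdot \frac{876350}{1817569} = \frac{131452500}{98408638367}$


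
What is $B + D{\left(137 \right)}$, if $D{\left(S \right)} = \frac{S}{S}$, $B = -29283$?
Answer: $-29282$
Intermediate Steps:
$D{\left(S \right)} = 1$
$B + D{\left(137 \right)} = -29283 + 1 = -29282$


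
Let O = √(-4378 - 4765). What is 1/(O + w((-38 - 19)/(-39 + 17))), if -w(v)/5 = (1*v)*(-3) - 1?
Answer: 21230/5356437 - 484*I*√9143/5356437 ≈ 0.0039635 - 0.00864*I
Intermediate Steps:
O = I*√9143 (O = √(-9143) = I*√9143 ≈ 95.619*I)
w(v) = 5 + 15*v (w(v) = -5*((1*v)*(-3) - 1) = -5*(v*(-3) - 1) = -5*(-3*v - 1) = -5*(-1 - 3*v) = 5 + 15*v)
1/(O + w((-38 - 19)/(-39 + 17))) = 1/(I*√9143 + (5 + 15*((-38 - 19)/(-39 + 17)))) = 1/(I*√9143 + (5 + 15*(-57/(-22)))) = 1/(I*√9143 + (5 + 15*(-57*(-1/22)))) = 1/(I*√9143 + (5 + 15*(57/22))) = 1/(I*√9143 + (5 + 855/22)) = 1/(I*√9143 + 965/22) = 1/(965/22 + I*√9143)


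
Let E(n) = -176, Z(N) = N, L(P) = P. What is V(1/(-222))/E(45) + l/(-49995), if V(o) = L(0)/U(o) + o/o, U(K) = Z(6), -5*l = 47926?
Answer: 744091/3999600 ≈ 0.18604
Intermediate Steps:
l = -47926/5 (l = -1/5*47926 = -47926/5 ≈ -9585.2)
U(K) = 6
V(o) = 1 (V(o) = 0/6 + o/o = 0*(1/6) + 1 = 0 + 1 = 1)
V(1/(-222))/E(45) + l/(-49995) = 1/(-176) - 47926/5/(-49995) = 1*(-1/176) - 47926/5*(-1/49995) = -1/176 + 47926/249975 = 744091/3999600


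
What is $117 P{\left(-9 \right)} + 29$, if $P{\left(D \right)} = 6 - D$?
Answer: $1784$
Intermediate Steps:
$117 P{\left(-9 \right)} + 29 = 117 \left(6 - -9\right) + 29 = 117 \left(6 + 9\right) + 29 = 117 \cdot 15 + 29 = 1755 + 29 = 1784$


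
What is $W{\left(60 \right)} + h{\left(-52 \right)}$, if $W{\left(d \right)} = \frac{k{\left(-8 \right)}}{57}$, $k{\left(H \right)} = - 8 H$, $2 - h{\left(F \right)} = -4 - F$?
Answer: $- \frac{2558}{57} \approx -44.877$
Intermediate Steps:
$h{\left(F \right)} = 6 + F$ ($h{\left(F \right)} = 2 - \left(-4 - F\right) = 2 + \left(4 + F\right) = 6 + F$)
$W{\left(d \right)} = \frac{64}{57}$ ($W{\left(d \right)} = \frac{\left(-8\right) \left(-8\right)}{57} = 64 \cdot \frac{1}{57} = \frac{64}{57}$)
$W{\left(60 \right)} + h{\left(-52 \right)} = \frac{64}{57} + \left(6 - 52\right) = \frac{64}{57} - 46 = - \frac{2558}{57}$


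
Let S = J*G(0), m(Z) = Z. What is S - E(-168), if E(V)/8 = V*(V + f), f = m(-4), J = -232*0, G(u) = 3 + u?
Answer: -231168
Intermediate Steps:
J = 0
f = -4
S = 0 (S = 0*(3 + 0) = 0*3 = 0)
E(V) = 8*V*(-4 + V) (E(V) = 8*(V*(V - 4)) = 8*(V*(-4 + V)) = 8*V*(-4 + V))
S - E(-168) = 0 - 8*(-168)*(-4 - 168) = 0 - 8*(-168)*(-172) = 0 - 1*231168 = 0 - 231168 = -231168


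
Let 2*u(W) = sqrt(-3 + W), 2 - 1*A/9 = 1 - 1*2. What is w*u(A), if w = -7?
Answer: -7*sqrt(6) ≈ -17.146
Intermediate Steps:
A = 27 (A = 18 - 9*(1 - 1*2) = 18 - 9*(1 - 2) = 18 - 9*(-1) = 18 + 9 = 27)
u(W) = sqrt(-3 + W)/2
w*u(A) = -7*sqrt(-3 + 27)/2 = -7*sqrt(24)/2 = -7*2*sqrt(6)/2 = -7*sqrt(6)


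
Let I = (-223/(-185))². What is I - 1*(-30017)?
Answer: 1027381554/34225 ≈ 30018.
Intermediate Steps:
I = 49729/34225 (I = (-223*(-1/185))² = (223/185)² = 49729/34225 ≈ 1.4530)
I - 1*(-30017) = 49729/34225 - 1*(-30017) = 49729/34225 + 30017 = 1027381554/34225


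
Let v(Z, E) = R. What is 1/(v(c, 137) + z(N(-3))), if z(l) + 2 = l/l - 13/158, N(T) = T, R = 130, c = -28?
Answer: 158/20369 ≈ 0.0077569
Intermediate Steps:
v(Z, E) = 130
z(l) = -171/158 (z(l) = -2 + (l/l - 13/158) = -2 + (1 - 13*1/158) = -2 + (1 - 13/158) = -2 + 145/158 = -171/158)
1/(v(c, 137) + z(N(-3))) = 1/(130 - 171/158) = 1/(20369/158) = 158/20369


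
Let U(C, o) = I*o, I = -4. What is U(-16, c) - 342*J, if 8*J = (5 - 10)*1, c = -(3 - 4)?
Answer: 839/4 ≈ 209.75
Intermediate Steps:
c = 1 (c = -1*(-1) = 1)
U(C, o) = -4*o
J = -5/8 (J = ((5 - 10)*1)/8 = (-5*1)/8 = (1/8)*(-5) = -5/8 ≈ -0.62500)
U(-16, c) - 342*J = -4*1 - 342*(-5/8) = -4 + 855/4 = 839/4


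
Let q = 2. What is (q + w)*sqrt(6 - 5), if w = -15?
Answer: -13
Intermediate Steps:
(q + w)*sqrt(6 - 5) = (2 - 15)*sqrt(6 - 5) = -13*sqrt(1) = -13*1 = -13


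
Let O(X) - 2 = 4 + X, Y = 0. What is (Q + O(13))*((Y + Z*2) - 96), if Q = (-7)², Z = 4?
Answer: -5984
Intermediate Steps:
Q = 49
O(X) = 6 + X (O(X) = 2 + (4 + X) = 6 + X)
(Q + O(13))*((Y + Z*2) - 96) = (49 + (6 + 13))*((0 + 4*2) - 96) = (49 + 19)*((0 + 8) - 96) = 68*(8 - 96) = 68*(-88) = -5984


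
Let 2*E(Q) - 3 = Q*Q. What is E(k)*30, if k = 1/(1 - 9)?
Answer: 2895/64 ≈ 45.234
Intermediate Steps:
k = -⅛ (k = 1/(-8) = -⅛ ≈ -0.12500)
E(Q) = 3/2 + Q²/2 (E(Q) = 3/2 + (Q*Q)/2 = 3/2 + Q²/2)
E(k)*30 = (3/2 + (-⅛)²/2)*30 = (3/2 + (½)*(1/64))*30 = (3/2 + 1/128)*30 = (193/128)*30 = 2895/64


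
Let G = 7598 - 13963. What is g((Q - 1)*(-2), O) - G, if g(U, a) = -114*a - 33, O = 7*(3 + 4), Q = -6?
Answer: 746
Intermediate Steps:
O = 49 (O = 7*7 = 49)
g(U, a) = -33 - 114*a
G = -6365
g((Q - 1)*(-2), O) - G = (-33 - 114*49) - 1*(-6365) = (-33 - 5586) + 6365 = -5619 + 6365 = 746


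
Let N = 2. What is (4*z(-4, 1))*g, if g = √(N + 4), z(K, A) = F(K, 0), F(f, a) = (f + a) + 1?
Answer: -12*√6 ≈ -29.394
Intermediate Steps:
F(f, a) = 1 + a + f (F(f, a) = (a + f) + 1 = 1 + a + f)
z(K, A) = 1 + K (z(K, A) = 1 + 0 + K = 1 + K)
g = √6 (g = √(2 + 4) = √6 ≈ 2.4495)
(4*z(-4, 1))*g = (4*(1 - 4))*√6 = (4*(-3))*√6 = -12*√6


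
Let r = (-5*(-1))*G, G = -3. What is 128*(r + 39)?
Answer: 3072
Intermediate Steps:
r = -15 (r = -5*(-1)*(-3) = 5*(-3) = -15)
128*(r + 39) = 128*(-15 + 39) = 128*24 = 3072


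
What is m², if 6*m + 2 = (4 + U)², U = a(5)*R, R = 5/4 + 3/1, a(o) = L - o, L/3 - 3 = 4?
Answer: 6713281/9 ≈ 7.4592e+5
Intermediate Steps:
L = 21 (L = 9 + 3*4 = 9 + 12 = 21)
a(o) = 21 - o
R = 17/4 (R = 5*(¼) + 3*1 = 5/4 + 3 = 17/4 ≈ 4.2500)
U = 68 (U = (21 - 1*5)*(17/4) = (21 - 5)*(17/4) = 16*(17/4) = 68)
m = 2591/3 (m = -⅓ + (4 + 68)²/6 = -⅓ + (⅙)*72² = -⅓ + (⅙)*5184 = -⅓ + 864 = 2591/3 ≈ 863.67)
m² = (2591/3)² = 6713281/9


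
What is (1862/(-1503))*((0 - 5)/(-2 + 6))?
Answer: 4655/3006 ≈ 1.5486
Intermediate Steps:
(1862/(-1503))*((0 - 5)/(-2 + 6)) = (1862*(-1/1503))*(-5/4) = -(-9310)/(1503*4) = -1862/1503*(-5/4) = 4655/3006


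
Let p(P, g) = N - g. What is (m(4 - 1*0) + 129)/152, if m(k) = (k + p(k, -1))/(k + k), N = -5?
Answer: 129/152 ≈ 0.84868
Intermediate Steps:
p(P, g) = -5 - g
m(k) = (-4 + k)/(2*k) (m(k) = (k + (-5 - 1*(-1)))/(k + k) = (k + (-5 + 1))/((2*k)) = (k - 4)*(1/(2*k)) = (-4 + k)*(1/(2*k)) = (-4 + k)/(2*k))
(m(4 - 1*0) + 129)/152 = ((-4 + (4 - 1*0))/(2*(4 - 1*0)) + 129)/152 = ((-4 + (4 + 0))/(2*(4 + 0)) + 129)*(1/152) = ((½)*(-4 + 4)/4 + 129)*(1/152) = ((½)*(¼)*0 + 129)*(1/152) = (0 + 129)*(1/152) = 129*(1/152) = 129/152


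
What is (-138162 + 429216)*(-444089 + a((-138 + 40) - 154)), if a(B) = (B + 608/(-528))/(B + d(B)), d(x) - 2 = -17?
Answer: -379617834501850/2937 ≈ -1.2925e+11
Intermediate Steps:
d(x) = -15 (d(x) = 2 - 17 = -15)
a(B) = (-38/33 + B)/(-15 + B) (a(B) = (B + 608/(-528))/(B - 15) = (B + 608*(-1/528))/(-15 + B) = (B - 38/33)/(-15 + B) = (-38/33 + B)/(-15 + B))
(-138162 + 429216)*(-444089 + a((-138 + 40) - 154)) = (-138162 + 429216)*(-444089 + (-38/33 + ((-138 + 40) - 154))/(-15 + ((-138 + 40) - 154))) = 291054*(-444089 + (-38/33 + (-98 - 154))/(-15 + (-98 - 154))) = 291054*(-444089 + (-38/33 - 252)/(-15 - 252)) = 291054*(-444089 - 8354/33/(-267)) = 291054*(-444089 - 1/267*(-8354/33)) = 291054*(-444089 + 8354/8811) = 291054*(-3912859825/8811) = -379617834501850/2937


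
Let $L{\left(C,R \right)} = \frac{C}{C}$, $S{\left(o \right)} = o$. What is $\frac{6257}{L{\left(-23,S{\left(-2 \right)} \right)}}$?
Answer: $6257$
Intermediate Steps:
$L{\left(C,R \right)} = 1$
$\frac{6257}{L{\left(-23,S{\left(-2 \right)} \right)}} = \frac{6257}{1} = 6257 \cdot 1 = 6257$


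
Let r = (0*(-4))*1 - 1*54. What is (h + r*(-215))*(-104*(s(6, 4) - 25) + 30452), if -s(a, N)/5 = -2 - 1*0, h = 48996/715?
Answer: 267304873752/715 ≈ 3.7385e+8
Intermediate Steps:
h = 48996/715 (h = 48996*(1/715) = 48996/715 ≈ 68.526)
s(a, N) = 10 (s(a, N) = -5*(-2 - 1*0) = -5*(-2 + 0) = -5*(-2) = 10)
r = -54 (r = 0*1 - 54 = 0 - 54 = -54)
(h + r*(-215))*(-104*(s(6, 4) - 25) + 30452) = (48996/715 - 54*(-215))*(-104*(10 - 25) + 30452) = (48996/715 + 11610)*(-104*(-15) + 30452) = 8350146*(1560 + 30452)/715 = (8350146/715)*32012 = 267304873752/715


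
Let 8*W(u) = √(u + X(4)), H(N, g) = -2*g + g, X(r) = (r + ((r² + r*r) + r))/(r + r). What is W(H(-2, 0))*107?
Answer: 107*√5/8 ≈ 29.907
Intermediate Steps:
X(r) = (2*r + 2*r²)/(2*r) (X(r) = (r + ((r² + r²) + r))/((2*r)) = (r + (2*r² + r))*(1/(2*r)) = (r + (r + 2*r²))*(1/(2*r)) = (2*r + 2*r²)*(1/(2*r)) = (2*r + 2*r²)/(2*r))
H(N, g) = -g
W(u) = √(5 + u)/8 (W(u) = √(u + (1 + 4))/8 = √(u + 5)/8 = √(5 + u)/8)
W(H(-2, 0))*107 = (√(5 - 1*0)/8)*107 = (√(5 + 0)/8)*107 = (√5/8)*107 = 107*√5/8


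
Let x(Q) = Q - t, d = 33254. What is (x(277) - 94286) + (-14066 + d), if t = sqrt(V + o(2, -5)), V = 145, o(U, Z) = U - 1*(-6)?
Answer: -74821 - 3*sqrt(17) ≈ -74833.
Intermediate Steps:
o(U, Z) = 6 + U (o(U, Z) = U + 6 = 6 + U)
t = 3*sqrt(17) (t = sqrt(145 + (6 + 2)) = sqrt(145 + 8) = sqrt(153) = 3*sqrt(17) ≈ 12.369)
x(Q) = Q - 3*sqrt(17)
(x(277) - 94286) + (-14066 + d) = ((277 - 3*sqrt(17)) - 94286) + (-14066 + 33254) = (-94009 - 3*sqrt(17)) + 19188 = -74821 - 3*sqrt(17)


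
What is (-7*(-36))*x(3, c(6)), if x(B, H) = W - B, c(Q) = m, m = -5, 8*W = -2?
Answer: -819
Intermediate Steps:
W = -¼ (W = (⅛)*(-2) = -¼ ≈ -0.25000)
c(Q) = -5
x(B, H) = -¼ - B
(-7*(-36))*x(3, c(6)) = (-7*(-36))*(-¼ - 1*3) = 252*(-¼ - 3) = 252*(-13/4) = -819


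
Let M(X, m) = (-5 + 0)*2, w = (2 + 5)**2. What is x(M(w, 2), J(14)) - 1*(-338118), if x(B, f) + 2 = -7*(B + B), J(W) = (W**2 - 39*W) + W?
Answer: 338256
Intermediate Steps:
w = 49 (w = 7**2 = 49)
J(W) = W**2 - 38*W
M(X, m) = -10 (M(X, m) = -5*2 = -10)
x(B, f) = -2 - 14*B (x(B, f) = -2 - 7*(B + B) = -2 - 14*B)
x(M(w, 2), J(14)) - 1*(-338118) = (-2 - 14*(-10)) - 1*(-338118) = (-2 + 140) + 338118 = 138 + 338118 = 338256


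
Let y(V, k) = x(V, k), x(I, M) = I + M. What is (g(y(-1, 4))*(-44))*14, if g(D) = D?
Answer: -1848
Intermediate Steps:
y(V, k) = V + k
(g(y(-1, 4))*(-44))*14 = ((-1 + 4)*(-44))*14 = (3*(-44))*14 = -132*14 = -1848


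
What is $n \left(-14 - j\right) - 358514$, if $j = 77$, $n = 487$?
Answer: $-402831$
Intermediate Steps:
$n \left(-14 - j\right) - 358514 = 487 \left(-14 - 77\right) - 358514 = 487 \left(-91\right) - 358514 = -44317 - 358514 = -402831$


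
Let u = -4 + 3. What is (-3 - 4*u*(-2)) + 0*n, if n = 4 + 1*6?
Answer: -11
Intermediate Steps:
u = -1
n = 10 (n = 4 + 6 = 10)
(-3 - 4*u*(-2)) + 0*n = (-3 - 4*(-1)*(-2)) + 0*10 = (-3 + 4*(-2)) + 0 = (-3 - 8) + 0 = -11 + 0 = -11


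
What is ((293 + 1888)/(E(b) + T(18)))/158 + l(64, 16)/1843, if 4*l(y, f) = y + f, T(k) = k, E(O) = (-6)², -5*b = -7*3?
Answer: 1396741/5241492 ≈ 0.26648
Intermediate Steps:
b = 21/5 (b = -(-7)*3/5 = -⅕*(-21) = 21/5 ≈ 4.2000)
E(O) = 36
l(y, f) = f/4 + y/4 (l(y, f) = (y + f)/4 = (f + y)/4 = f/4 + y/4)
((293 + 1888)/(E(b) + T(18)))/158 + l(64, 16)/1843 = ((293 + 1888)/(36 + 18))/158 + ((¼)*16 + (¼)*64)/1843 = (2181/54)*(1/158) + (4 + 16)*(1/1843) = (2181*(1/54))*(1/158) + 20*(1/1843) = (727/18)*(1/158) + 20/1843 = 727/2844 + 20/1843 = 1396741/5241492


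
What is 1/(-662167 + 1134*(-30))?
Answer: -1/696187 ≈ -1.4364e-6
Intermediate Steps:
1/(-662167 + 1134*(-30)) = 1/(-662167 - 34020) = 1/(-696187) = -1/696187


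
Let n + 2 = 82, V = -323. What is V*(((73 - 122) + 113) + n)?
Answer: -46512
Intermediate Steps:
n = 80 (n = -2 + 82 = 80)
V*(((73 - 122) + 113) + n) = -323*(((73 - 122) + 113) + 80) = -323*((-49 + 113) + 80) = -323*(64 + 80) = -323*144 = -46512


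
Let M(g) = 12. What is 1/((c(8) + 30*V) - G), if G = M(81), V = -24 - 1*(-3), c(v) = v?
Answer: -1/634 ≈ -0.0015773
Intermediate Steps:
V = -21 (V = -24 + 3 = -21)
G = 12
1/((c(8) + 30*V) - G) = 1/((8 + 30*(-21)) - 1*12) = 1/((8 - 630) - 12) = 1/(-622 - 12) = 1/(-634) = -1/634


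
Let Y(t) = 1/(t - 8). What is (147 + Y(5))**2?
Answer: 193600/9 ≈ 21511.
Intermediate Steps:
Y(t) = 1/(-8 + t)
(147 + Y(5))**2 = (147 + 1/(-8 + 5))**2 = (147 + 1/(-3))**2 = (147 - 1/3)**2 = (440/3)**2 = 193600/9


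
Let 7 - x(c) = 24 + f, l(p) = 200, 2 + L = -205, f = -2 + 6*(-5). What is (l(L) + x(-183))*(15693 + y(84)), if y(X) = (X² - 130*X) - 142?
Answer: 2512705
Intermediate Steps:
f = -32 (f = -2 - 30 = -32)
L = -207 (L = -2 - 205 = -207)
y(X) = -142 + X² - 130*X
x(c) = 15 (x(c) = 7 - (24 - 32) = 7 - 1*(-8) = 7 + 8 = 15)
(l(L) + x(-183))*(15693 + y(84)) = (200 + 15)*(15693 + (-142 + 84² - 130*84)) = 215*(15693 + (-142 + 7056 - 10920)) = 215*(15693 - 4006) = 215*11687 = 2512705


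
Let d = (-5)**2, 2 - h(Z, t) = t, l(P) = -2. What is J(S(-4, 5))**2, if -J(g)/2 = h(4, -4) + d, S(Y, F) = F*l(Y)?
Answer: 3844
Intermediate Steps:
h(Z, t) = 2 - t
d = 25
S(Y, F) = -2*F (S(Y, F) = F*(-2) = -2*F)
J(g) = -62 (J(g) = -2*((2 - 1*(-4)) + 25) = -2*((2 + 4) + 25) = -2*(6 + 25) = -2*31 = -62)
J(S(-4, 5))**2 = (-62)**2 = 3844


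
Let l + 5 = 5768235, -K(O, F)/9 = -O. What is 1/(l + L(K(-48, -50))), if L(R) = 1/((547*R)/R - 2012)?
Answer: 1465/8450456949 ≈ 1.7336e-7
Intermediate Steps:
K(O, F) = 9*O (K(O, F) = -(-9)*O = 9*O)
l = 5768230 (l = -5 + 5768235 = 5768230)
L(R) = -1/1465 (L(R) = 1/(547 - 2012) = 1/(-1465) = -1/1465)
1/(l + L(K(-48, -50))) = 1/(5768230 - 1/1465) = 1/(8450456949/1465) = 1465/8450456949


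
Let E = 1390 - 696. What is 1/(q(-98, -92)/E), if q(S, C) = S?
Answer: -347/49 ≈ -7.0816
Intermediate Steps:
E = 694
1/(q(-98, -92)/E) = 1/(-98/694) = 1/(-98*1/694) = 1/(-49/347) = -347/49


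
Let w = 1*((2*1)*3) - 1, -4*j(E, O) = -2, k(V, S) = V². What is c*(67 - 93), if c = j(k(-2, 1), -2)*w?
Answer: -65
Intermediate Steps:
j(E, O) = ½ (j(E, O) = -¼*(-2) = ½)
w = 5 (w = 1*(2*3) - 1 = 1*6 - 1 = 6 - 1 = 5)
c = 5/2 (c = (½)*5 = 5/2 ≈ 2.5000)
c*(67 - 93) = 5*(67 - 93)/2 = (5/2)*(-26) = -65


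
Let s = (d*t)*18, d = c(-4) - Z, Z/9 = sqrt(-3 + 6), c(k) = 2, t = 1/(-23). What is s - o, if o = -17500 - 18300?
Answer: 823364/23 + 162*sqrt(3)/23 ≈ 35811.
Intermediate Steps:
t = -1/23 ≈ -0.043478
Z = 9*sqrt(3) (Z = 9*sqrt(-3 + 6) = 9*sqrt(3) ≈ 15.588)
o = -35800
d = 2 - 9*sqrt(3) ≈ -13.588
s = -36/23 + 162*sqrt(3)/23 (s = ((2 - 9*sqrt(3))*(-1/23))*18 = (-2/23 + 9*sqrt(3)/23)*18 = -36/23 + 162*sqrt(3)/23 ≈ 10.634)
s - o = (-36/23 + 162*sqrt(3)/23) - 1*(-35800) = (-36/23 + 162*sqrt(3)/23) + 35800 = 823364/23 + 162*sqrt(3)/23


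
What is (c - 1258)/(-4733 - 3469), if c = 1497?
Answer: -239/8202 ≈ -0.029139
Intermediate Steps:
(c - 1258)/(-4733 - 3469) = (1497 - 1258)/(-4733 - 3469) = 239/(-8202) = 239*(-1/8202) = -239/8202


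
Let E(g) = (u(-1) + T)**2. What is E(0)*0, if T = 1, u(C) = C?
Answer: 0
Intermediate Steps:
E(g) = 0 (E(g) = (-1 + 1)**2 = 0**2 = 0)
E(0)*0 = 0*0 = 0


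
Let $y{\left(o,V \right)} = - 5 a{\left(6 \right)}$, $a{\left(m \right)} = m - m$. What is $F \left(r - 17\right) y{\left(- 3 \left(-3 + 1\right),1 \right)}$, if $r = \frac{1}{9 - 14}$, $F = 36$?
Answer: $0$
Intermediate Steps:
$a{\left(m \right)} = 0$
$y{\left(o,V \right)} = 0$ ($y{\left(o,V \right)} = \left(-5\right) 0 = 0$)
$r = - \frac{1}{5}$ ($r = \frac{1}{-5} = - \frac{1}{5} \approx -0.2$)
$F \left(r - 17\right) y{\left(- 3 \left(-3 + 1\right),1 \right)} = 36 \left(- \frac{1}{5} - 17\right) 0 = 36 \left(\left(- \frac{86}{5}\right) 0\right) = 36 \cdot 0 = 0$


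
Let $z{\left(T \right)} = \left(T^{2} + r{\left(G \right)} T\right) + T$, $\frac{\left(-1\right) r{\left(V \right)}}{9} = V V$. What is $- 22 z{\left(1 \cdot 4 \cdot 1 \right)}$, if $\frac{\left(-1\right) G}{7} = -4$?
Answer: $620488$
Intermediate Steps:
$G = 28$ ($G = \left(-7\right) \left(-4\right) = 28$)
$r{\left(V \right)} = - 9 V^{2}$ ($r{\left(V \right)} = - 9 V V = - 9 V^{2}$)
$z{\left(T \right)} = T^{2} - 7055 T$ ($z{\left(T \right)} = \left(T^{2} + - 9 \cdot 28^{2} T\right) + T = \left(T^{2} + \left(-9\right) 784 T\right) + T = \left(T^{2} - 7056 T\right) + T = T^{2} - 7055 T$)
$- 22 z{\left(1 \cdot 4 \cdot 1 \right)} = - 22 \cdot 1 \cdot 4 \cdot 1 \left(-7055 + 1 \cdot 4 \cdot 1\right) = - 22 \cdot 4 \cdot 1 \left(-7055 + 4 \cdot 1\right) = - 22 \cdot 4 \left(-7055 + 4\right) = - 22 \cdot 4 \left(-7051\right) = \left(-22\right) \left(-28204\right) = 620488$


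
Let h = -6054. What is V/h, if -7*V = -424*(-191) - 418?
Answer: 40283/21189 ≈ 1.9011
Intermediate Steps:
V = -80566/7 (V = -(-424*(-191) - 418)/7 = -(80984 - 418)/7 = -⅐*80566 = -80566/7 ≈ -11509.)
V/h = -80566/7/(-6054) = -80566/7*(-1/6054) = 40283/21189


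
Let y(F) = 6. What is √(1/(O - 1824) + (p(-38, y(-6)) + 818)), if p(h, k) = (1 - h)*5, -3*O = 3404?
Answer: √19951883315/4438 ≈ 31.828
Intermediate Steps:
O = -3404/3 (O = -⅓*3404 = -3404/3 ≈ -1134.7)
p(h, k) = 5 - 5*h
√(1/(O - 1824) + (p(-38, y(-6)) + 818)) = √(1/(-3404/3 - 1824) + ((5 - 5*(-38)) + 818)) = √(1/(-8876/3) + ((5 + 190) + 818)) = √(-3/8876 + (195 + 818)) = √(-3/8876 + 1013) = √(8991385/8876) = √19951883315/4438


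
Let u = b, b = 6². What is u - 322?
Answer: -286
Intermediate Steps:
b = 36
u = 36
u - 322 = 36 - 322 = -286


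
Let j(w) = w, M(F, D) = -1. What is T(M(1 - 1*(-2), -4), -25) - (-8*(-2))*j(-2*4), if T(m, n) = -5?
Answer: 123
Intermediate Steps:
T(M(1 - 1*(-2), -4), -25) - (-8*(-2))*j(-2*4) = -5 - (-8*(-2))*(-2*4) = -5 - 16*(-8) = -5 - 1*(-128) = -5 + 128 = 123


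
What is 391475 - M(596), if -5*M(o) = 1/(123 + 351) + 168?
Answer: 927875383/2370 ≈ 3.9151e+5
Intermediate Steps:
M(o) = -79633/2370 (M(o) = -(1/(123 + 351) + 168)/5 = -(1/474 + 168)/5 = -⅕*79633/474 = -79633/2370)
391475 - M(596) = 391475 - 1*(-79633/2370) = 391475 + 79633/2370 = 927875383/2370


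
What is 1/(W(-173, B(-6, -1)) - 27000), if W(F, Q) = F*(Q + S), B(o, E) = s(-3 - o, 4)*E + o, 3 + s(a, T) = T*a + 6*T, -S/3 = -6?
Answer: -1/23367 ≈ -4.2795e-5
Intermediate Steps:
S = 18 (S = -3*(-6) = 18)
s(a, T) = -3 + 6*T + T*a (s(a, T) = -3 + (T*a + 6*T) = -3 + (6*T + T*a) = -3 + 6*T + T*a)
B(o, E) = o + E*(9 - 4*o) (B(o, E) = (-3 + 6*4 + 4*(-3 - o))*E + o = (-3 + 24 + (-12 - 4*o))*E + o = (9 - 4*o)*E + o = E*(9 - 4*o) + o = o + E*(9 - 4*o))
W(F, Q) = F*(18 + Q) (W(F, Q) = F*(Q + 18) = F*(18 + Q))
1/(W(-173, B(-6, -1)) - 27000) = 1/(-173*(18 + (-6 - 1*(-1)*(-9 + 4*(-6)))) - 27000) = 1/(-173*(18 + (-6 - 1*(-1)*(-9 - 24))) - 27000) = 1/(-173*(18 + (-6 - 1*(-1)*(-33))) - 27000) = 1/(-173*(18 + (-6 - 33)) - 27000) = 1/(-173*(18 - 39) - 27000) = 1/(-173*(-21) - 27000) = 1/(3633 - 27000) = 1/(-23367) = -1/23367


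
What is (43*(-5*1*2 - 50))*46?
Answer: -118680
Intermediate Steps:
(43*(-5*1*2 - 50))*46 = (43*(-5*2 - 50))*46 = (43*(-10 - 50))*46 = (43*(-60))*46 = -2580*46 = -118680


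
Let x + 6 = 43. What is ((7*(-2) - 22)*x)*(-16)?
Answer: 21312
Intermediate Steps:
x = 37 (x = -6 + 43 = 37)
((7*(-2) - 22)*x)*(-16) = ((7*(-2) - 22)*37)*(-16) = ((-14 - 22)*37)*(-16) = -36*37*(-16) = -1332*(-16) = 21312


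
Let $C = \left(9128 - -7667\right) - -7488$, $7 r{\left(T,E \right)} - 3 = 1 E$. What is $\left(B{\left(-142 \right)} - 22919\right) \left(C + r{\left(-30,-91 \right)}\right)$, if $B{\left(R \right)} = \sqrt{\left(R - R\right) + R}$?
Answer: $- \frac{3893777667}{7} + \frac{169893 i \sqrt{142}}{7} \approx -5.5625 \cdot 10^{8} + 2.8922 \cdot 10^{5} i$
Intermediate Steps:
$r{\left(T,E \right)} = \frac{3}{7} + \frac{E}{7}$ ($r{\left(T,E \right)} = \frac{3}{7} + \frac{1 E}{7} = \frac{3}{7} + \frac{E}{7}$)
$B{\left(R \right)} = \sqrt{R}$ ($B{\left(R \right)} = \sqrt{0 + R} = \sqrt{R}$)
$C = 24283$ ($C = \left(9128 + 7667\right) + 7488 = 16795 + 7488 = 24283$)
$\left(B{\left(-142 \right)} - 22919\right) \left(C + r{\left(-30,-91 \right)}\right) = \left(\sqrt{-142} - 22919\right) \left(24283 + \left(\frac{3}{7} + \frac{1}{7} \left(-91\right)\right)\right) = \left(i \sqrt{142} - 22919\right) \left(24283 + \left(\frac{3}{7} - 13\right)\right) = \left(-22919 + i \sqrt{142}\right) \left(24283 - \frac{88}{7}\right) = \left(-22919 + i \sqrt{142}\right) \frac{169893}{7} = - \frac{3893777667}{7} + \frac{169893 i \sqrt{142}}{7}$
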